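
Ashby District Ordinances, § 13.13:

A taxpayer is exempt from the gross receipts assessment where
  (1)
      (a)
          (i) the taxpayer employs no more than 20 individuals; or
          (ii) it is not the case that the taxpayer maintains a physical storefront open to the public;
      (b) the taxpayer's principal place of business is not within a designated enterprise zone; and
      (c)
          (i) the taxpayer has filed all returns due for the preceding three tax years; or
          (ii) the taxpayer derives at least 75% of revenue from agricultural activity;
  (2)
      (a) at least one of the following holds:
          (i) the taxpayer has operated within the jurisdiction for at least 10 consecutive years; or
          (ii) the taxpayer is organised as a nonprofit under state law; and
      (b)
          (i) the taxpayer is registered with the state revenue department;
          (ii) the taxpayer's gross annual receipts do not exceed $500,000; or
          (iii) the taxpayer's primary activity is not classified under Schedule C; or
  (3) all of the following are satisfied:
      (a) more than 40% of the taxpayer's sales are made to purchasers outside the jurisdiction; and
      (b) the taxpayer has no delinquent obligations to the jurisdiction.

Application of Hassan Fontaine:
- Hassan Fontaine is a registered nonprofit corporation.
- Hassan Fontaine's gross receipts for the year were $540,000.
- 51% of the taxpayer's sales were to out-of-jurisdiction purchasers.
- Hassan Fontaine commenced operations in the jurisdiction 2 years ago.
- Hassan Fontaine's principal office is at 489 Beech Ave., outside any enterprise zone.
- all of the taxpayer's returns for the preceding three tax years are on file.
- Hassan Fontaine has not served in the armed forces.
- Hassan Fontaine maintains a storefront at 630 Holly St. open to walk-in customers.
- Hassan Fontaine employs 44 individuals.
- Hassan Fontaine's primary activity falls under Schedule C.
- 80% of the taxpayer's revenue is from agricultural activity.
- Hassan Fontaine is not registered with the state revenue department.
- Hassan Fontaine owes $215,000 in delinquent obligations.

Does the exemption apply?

No — not exempt.

(i) ≤ 20 employees — not met.
(ii) not (has storefront) — not met.
(a) = F OR F = false.
(b) not (in enterprise zone) — met.
(i) returns current — met.
(ii) ≥75% agricultural — satisfied.
(c): T OR T → true.
So (1) is not satisfied (F AND T AND T).
(i) ≥ 10 yrs in jurisdiction — not satisfied.
(ii) nonprofit — met.
(a) = F OR T = true.
(i) state-registered — not met.
(ii) receipts ≤ $500,000 — not satisfied.
(iii) not (Schedule C activity) — not satisfied.
(b) = F OR F OR F = false.
(2): T AND F → false.
(a) >40% out-of-jur. sales — met.
(b) no delinquency — not met.
So (3) is not satisfied (T AND F).
So Overall is not satisfied (F OR F OR F).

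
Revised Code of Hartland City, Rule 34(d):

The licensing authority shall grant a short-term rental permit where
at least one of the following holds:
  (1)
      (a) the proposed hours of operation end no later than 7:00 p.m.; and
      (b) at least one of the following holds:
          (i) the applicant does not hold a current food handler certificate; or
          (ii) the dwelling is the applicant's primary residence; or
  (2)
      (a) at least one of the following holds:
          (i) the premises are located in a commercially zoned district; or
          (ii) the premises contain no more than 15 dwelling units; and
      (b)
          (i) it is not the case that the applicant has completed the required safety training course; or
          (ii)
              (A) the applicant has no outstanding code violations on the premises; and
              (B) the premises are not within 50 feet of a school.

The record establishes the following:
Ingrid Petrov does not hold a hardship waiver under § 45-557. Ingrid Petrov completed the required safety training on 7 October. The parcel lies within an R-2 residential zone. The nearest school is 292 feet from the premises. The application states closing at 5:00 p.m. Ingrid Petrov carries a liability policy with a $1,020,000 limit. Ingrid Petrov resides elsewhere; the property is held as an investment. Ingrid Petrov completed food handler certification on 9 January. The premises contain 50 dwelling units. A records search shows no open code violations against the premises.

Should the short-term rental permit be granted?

(a) closes by 7 p.m. — holds.
(i) not (food handler cert.) — not satisfied.
(ii) primary residence — fails.
(b) = F OR F = false.
(1): T AND F → false.
(i) commercially zoned — fails.
(ii) ≤ 15 units — fails.
(a) = F OR F = false.
(i) not (safety training) — not met.
(A) no code violations — met.
(B) ≥50 ft from school — satisfied.
So (ii) is satisfied (T AND T).
(b): F OR T → true.
So (2) is not satisfied (F AND T).
Overall: F OR F → false.

No — denied.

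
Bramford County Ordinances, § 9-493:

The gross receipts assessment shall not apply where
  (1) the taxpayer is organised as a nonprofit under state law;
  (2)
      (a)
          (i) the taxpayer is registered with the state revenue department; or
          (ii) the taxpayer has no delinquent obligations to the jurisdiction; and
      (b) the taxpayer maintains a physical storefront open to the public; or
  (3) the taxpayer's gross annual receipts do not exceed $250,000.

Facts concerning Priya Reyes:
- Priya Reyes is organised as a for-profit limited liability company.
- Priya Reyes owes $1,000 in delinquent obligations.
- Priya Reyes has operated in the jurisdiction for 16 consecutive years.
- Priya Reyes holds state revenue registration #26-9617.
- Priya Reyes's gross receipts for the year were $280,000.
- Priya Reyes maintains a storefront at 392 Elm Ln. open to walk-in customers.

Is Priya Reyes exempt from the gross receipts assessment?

Yes — exempt.

(1) nonprofit — not satisfied.
(i) state-registered — holds.
(ii) no delinquency — not satisfied.
(a) = T OR F = true.
(b) has storefront — satisfied.
So (2) is satisfied (T AND T).
(3) receipts ≤ $250,000 — fails.
Overall: F OR T OR F → true.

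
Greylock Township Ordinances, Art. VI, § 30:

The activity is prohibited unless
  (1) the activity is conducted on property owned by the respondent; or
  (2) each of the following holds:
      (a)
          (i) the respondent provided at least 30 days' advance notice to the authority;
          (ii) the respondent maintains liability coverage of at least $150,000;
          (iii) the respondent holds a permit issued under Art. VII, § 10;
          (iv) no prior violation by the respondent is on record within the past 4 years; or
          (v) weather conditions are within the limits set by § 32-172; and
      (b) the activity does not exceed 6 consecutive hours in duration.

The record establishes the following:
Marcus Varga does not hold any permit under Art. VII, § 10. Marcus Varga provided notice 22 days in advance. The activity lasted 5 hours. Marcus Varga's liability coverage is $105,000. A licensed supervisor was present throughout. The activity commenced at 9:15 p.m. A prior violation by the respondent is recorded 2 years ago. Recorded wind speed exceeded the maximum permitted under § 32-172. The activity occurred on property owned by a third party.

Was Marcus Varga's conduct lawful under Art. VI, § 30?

(1) own property — not met.
(i) ≥30 days' notice — not satisfied.
(ii) coverage ≥ $150,000 — fails.
(iii) holds permit — not satisfied.
(iv) no prior violation — not satisfied.
(v) weather ok — not met.
So (a) is not satisfied (F OR F OR F OR F OR F).
(b) ≤ 6 hrs duration — satisfied.
(2) = F AND T = false.
Overall: F OR F → false.

No — unlawful.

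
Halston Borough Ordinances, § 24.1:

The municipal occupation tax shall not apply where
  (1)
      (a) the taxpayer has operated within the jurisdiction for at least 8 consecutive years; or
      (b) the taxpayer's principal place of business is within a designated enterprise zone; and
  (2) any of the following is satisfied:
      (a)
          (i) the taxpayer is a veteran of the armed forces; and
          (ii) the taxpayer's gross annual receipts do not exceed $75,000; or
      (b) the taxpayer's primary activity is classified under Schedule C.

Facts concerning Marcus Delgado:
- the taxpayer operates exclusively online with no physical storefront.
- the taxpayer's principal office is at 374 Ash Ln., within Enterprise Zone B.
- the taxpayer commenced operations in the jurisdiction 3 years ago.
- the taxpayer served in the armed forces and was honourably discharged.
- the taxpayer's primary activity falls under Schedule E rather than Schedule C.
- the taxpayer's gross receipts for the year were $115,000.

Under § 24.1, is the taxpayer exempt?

(a) ≥ 8 yrs in jurisdiction — not satisfied.
(b) in enterprise zone — satisfied.
So (1) is satisfied (F OR T).
(i) veteran — satisfied.
(ii) receipts ≤ $75,000 — not met.
So (a) is not satisfied (T AND F).
(b) Schedule C activity — not satisfied.
(2): F OR F → false.
So Overall is not satisfied (T AND F).

No — not exempt.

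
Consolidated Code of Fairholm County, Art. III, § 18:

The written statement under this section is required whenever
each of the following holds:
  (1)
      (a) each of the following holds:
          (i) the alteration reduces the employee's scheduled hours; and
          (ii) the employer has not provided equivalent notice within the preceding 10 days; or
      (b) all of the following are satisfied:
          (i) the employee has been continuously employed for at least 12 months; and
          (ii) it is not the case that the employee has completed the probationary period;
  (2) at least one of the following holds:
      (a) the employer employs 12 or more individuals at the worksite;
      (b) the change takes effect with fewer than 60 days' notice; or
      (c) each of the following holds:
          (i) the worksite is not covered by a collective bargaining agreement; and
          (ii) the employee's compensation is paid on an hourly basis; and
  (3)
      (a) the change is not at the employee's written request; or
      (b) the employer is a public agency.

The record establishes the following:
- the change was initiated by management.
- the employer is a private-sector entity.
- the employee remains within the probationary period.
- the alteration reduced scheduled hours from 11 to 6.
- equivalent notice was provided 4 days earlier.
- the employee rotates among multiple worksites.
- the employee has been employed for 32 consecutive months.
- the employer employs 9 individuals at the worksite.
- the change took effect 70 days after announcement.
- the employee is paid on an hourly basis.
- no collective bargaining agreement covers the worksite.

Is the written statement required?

Yes — required.

(i) hours reduced — holds.
(ii) no recent notice — fails.
So (a) is not satisfied (T AND F).
(i) tenure ≥ 12 mo. — satisfied.
(ii) not (past probation) — satisfied.
So (b) is satisfied (T AND T).
(1): F OR T → true.
(a) ≥ 12 at site — not satisfied.
(b) < 60 days' notice — not satisfied.
(i) no CBA — holds.
(ii) hourly-paid — satisfied.
So (c) is satisfied (T AND T).
(2) = F OR F OR T = true.
(a) not employee-requested — holds.
(b) public agency — fails.
So (3) is satisfied (T OR F).
Overall: T AND T AND T → true.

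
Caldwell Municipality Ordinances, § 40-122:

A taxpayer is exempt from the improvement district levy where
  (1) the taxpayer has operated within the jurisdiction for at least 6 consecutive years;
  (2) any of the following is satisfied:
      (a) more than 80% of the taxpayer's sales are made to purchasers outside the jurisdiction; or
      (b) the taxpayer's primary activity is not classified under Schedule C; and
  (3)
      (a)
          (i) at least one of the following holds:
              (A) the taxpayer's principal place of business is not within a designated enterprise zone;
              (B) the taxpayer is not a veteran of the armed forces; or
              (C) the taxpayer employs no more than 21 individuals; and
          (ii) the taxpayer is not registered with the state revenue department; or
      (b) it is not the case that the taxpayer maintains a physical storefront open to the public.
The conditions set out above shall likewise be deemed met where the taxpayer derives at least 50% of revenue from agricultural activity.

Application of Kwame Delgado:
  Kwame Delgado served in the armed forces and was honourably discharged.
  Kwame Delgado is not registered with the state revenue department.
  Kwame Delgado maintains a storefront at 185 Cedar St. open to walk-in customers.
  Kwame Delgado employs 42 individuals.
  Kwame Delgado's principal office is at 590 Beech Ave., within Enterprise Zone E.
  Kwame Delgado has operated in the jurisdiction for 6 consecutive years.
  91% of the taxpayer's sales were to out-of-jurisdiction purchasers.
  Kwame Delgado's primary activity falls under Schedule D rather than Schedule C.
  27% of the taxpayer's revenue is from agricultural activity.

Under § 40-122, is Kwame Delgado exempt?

No — not exempt.

(1) ≥ 6 yrs in jurisdiction — satisfied.
(a) >80% out-of-jur. sales — holds.
(b) not (Schedule C activity) — satisfied.
(2): T OR T → true.
(A) not (in enterprise zone) — not satisfied.
(B) not (veteran) — fails.
(C) ≤ 21 employees — not met.
So (i) is not satisfied (F OR F OR F).
(ii) not (state-registered) — holds.
(a) = F AND T = false.
(b) not (has storefront) — not met.
So (3) is not satisfied (F OR F).
Overall: T AND T AND F → false.
Exception (≥50% agricultural) — not satisfied.
Result: main false OR exception false → false.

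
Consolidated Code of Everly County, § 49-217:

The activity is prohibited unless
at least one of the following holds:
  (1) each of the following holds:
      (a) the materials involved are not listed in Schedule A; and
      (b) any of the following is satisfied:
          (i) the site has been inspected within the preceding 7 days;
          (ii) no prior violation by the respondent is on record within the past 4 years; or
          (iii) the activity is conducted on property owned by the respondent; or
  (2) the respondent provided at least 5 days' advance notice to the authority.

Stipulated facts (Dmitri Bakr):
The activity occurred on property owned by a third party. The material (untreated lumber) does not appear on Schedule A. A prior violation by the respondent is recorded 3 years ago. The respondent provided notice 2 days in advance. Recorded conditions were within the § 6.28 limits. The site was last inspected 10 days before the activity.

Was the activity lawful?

(a) not (Schedule A material) — met.
(i) site inspected — not satisfied.
(ii) no prior violation — not satisfied.
(iii) own property — not met.
(b): F OR F OR F → false.
(1) = T AND F = false.
(2) ≥5 days' notice — not satisfied.
Overall: F OR F → false.

No — unlawful.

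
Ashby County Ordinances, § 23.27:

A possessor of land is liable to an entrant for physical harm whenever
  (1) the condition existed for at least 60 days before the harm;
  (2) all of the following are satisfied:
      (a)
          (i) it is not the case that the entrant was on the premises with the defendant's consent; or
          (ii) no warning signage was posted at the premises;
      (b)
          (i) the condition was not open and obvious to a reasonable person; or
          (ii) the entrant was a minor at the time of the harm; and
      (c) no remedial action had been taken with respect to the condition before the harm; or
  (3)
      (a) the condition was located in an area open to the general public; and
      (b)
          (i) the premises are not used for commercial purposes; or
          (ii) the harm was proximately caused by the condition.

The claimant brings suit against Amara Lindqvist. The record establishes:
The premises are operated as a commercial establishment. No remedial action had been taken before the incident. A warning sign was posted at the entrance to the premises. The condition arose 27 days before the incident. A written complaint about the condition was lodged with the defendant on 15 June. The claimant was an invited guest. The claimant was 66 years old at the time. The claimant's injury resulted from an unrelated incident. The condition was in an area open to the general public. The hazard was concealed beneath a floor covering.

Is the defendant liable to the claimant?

No — not liable.

(1) condition ≥60 days old — not met.
(i) not (consent to enter) — not met.
(ii) no signage posted — not satisfied.
(a) = F OR F = false.
(i) not open/obvious — met.
(ii) entrant a minor — not met.
So (b) is satisfied (T OR F).
(c) no remedial action — satisfied.
So (2) is not satisfied (F AND T AND T).
(a) public area — holds.
(i) not (commercial use) — not satisfied.
(ii) proximate cause — not met.
(b) = F OR F = false.
(3): T AND F → false.
Overall: F OR F OR F → false.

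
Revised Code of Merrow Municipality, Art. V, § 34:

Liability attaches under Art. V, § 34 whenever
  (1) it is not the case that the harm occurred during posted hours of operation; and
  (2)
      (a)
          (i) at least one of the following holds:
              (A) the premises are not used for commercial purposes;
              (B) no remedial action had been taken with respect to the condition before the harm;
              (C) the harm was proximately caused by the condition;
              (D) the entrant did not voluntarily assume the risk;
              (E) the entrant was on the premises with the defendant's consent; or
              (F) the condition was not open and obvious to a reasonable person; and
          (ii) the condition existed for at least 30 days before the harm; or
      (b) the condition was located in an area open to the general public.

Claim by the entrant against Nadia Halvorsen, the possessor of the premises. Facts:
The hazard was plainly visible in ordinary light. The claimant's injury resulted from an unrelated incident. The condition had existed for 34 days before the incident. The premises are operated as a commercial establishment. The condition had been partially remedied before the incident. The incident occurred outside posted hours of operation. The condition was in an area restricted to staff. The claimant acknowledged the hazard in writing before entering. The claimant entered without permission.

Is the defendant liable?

(1) not (during posted hours) — met.
(A) not (commercial use) — fails.
(B) no remedial action — not satisfied.
(C) proximate cause — not met.
(D) no assumed risk — not met.
(E) consent to enter — fails.
(F) not open/obvious — not satisfied.
(i) = F OR F OR F OR F OR F OR F = false.
(ii) condition ≥30 days old — satisfied.
So (a) is not satisfied (F AND T).
(b) public area — not met.
(2) = F OR F = false.
Overall = T AND F = false.

No — not liable.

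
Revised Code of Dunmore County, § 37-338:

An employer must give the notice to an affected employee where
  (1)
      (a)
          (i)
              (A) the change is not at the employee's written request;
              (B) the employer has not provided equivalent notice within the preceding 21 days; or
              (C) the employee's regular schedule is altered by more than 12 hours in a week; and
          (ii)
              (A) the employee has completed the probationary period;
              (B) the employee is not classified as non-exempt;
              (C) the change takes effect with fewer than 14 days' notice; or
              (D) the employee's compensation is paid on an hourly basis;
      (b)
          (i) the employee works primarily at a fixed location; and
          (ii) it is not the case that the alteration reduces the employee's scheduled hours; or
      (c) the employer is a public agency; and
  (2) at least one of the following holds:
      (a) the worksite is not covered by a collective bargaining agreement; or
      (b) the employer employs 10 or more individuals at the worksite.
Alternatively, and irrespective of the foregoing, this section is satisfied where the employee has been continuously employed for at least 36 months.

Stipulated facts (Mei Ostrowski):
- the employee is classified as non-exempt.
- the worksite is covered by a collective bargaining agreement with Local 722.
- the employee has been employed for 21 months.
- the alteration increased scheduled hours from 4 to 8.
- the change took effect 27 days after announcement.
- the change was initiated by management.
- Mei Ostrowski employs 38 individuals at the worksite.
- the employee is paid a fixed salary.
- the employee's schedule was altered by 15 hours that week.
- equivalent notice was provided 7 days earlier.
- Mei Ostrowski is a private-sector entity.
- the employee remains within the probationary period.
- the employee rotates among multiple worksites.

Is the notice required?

No — not required.

(A) not employee-requested — satisfied.
(B) no recent notice — not satisfied.
(C) schedule shift > 12h — satisfied.
(i) = T OR F OR T = true.
(A) past probation — fails.
(B) not (non-exempt) — fails.
(C) < 14 days' notice — fails.
(D) hourly-paid — not satisfied.
(ii): F OR F OR F OR F → false.
(a): T AND F → false.
(i) fixed location — not satisfied.
(ii) not (hours reduced) — holds.
(b): F AND T → false.
(c) public agency — fails.
So (1) is not satisfied (F OR F OR F).
(a) no CBA — fails.
(b) ≥ 10 at site — satisfied.
(2): F OR T → true.
Overall = F AND T = false.
Exception (tenure ≥ 36 mo.) — not satisfied.
Result: main false OR exception false → false.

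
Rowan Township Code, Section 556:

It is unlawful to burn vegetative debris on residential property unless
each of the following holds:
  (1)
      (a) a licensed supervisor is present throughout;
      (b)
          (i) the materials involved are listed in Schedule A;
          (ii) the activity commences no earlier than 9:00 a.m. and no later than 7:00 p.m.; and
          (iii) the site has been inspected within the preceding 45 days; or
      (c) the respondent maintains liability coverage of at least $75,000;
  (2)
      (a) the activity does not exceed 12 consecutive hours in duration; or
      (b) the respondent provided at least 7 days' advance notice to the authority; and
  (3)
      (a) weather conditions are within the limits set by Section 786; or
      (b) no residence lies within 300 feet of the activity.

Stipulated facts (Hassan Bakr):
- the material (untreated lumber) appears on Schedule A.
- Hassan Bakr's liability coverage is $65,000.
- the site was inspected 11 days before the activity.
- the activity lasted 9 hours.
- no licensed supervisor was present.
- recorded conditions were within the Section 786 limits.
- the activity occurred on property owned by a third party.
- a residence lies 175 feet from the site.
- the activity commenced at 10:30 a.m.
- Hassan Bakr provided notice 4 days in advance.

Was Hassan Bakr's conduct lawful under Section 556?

Yes — lawful.

(a) supervisor present — not satisfied.
(i) Schedule A material — holds.
(ii) start within hours — satisfied.
(iii) site inspected — holds.
(b) = T AND T AND T = true.
(c) coverage ≥ $75,000 — not met.
(1): F OR T OR F → true.
(a) ≤ 12 hrs duration — met.
(b) ≥7 days' notice — not met.
So (2) is satisfied (T OR F).
(a) weather ok — met.
(b) no residence in 300 ft — not satisfied.
(3) = T OR F = true.
Overall = T AND T AND T = true.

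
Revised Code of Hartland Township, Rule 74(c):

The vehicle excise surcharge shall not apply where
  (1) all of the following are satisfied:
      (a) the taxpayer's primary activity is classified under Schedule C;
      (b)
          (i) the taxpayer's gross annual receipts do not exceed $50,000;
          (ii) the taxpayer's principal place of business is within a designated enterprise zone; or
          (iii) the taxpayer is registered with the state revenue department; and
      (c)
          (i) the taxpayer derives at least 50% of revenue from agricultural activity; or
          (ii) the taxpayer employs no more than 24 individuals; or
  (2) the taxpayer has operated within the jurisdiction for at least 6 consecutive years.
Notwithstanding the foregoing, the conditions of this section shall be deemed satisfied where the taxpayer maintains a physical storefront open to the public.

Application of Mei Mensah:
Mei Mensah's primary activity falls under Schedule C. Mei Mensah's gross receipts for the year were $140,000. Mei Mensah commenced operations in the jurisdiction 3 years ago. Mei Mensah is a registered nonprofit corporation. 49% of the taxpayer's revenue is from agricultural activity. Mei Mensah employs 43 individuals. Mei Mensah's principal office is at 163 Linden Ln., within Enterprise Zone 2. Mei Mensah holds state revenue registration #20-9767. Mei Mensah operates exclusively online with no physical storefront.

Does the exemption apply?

(a) Schedule C activity — met.
(i) receipts ≤ $50,000 — not satisfied.
(ii) in enterprise zone — satisfied.
(iii) state-registered — satisfied.
(b): F OR T OR T → true.
(i) ≥50% agricultural — not met.
(ii) ≤ 24 employees — not met.
(c) = F OR F = false.
(1): T AND T AND F → false.
(2) ≥ 6 yrs in jurisdiction — fails.
So Overall is not satisfied (F OR F).
Exception (has storefront) — not satisfied.
Result: main false OR exception false → false.

No — not exempt.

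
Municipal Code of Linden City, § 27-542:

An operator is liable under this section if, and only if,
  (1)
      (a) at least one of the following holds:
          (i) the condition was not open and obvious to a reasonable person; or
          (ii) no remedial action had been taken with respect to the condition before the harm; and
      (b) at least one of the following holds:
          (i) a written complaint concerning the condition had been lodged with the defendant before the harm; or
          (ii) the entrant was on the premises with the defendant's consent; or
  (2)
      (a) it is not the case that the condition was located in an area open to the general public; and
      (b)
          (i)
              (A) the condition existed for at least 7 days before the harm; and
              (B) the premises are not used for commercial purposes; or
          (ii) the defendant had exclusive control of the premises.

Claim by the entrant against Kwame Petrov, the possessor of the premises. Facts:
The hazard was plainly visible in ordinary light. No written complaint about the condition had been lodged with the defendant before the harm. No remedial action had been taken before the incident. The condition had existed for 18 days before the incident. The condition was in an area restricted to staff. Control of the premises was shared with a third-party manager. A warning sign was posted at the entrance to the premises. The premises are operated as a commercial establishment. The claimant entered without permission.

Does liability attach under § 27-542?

(i) not open/obvious — not met.
(ii) no remedial action — satisfied.
So (a) is satisfied (F OR T).
(i) complaint lodged — not met.
(ii) consent to enter — fails.
So (b) is not satisfied (F OR F).
So (1) is not satisfied (T AND F).
(a) not (public area) — satisfied.
(A) condition ≥7 days old — satisfied.
(B) not (commercial use) — not satisfied.
(i): T AND F → false.
(ii) exclusive control — fails.
So (b) is not satisfied (F OR F).
(2): T AND F → false.
Overall = F OR F = false.

No — not liable.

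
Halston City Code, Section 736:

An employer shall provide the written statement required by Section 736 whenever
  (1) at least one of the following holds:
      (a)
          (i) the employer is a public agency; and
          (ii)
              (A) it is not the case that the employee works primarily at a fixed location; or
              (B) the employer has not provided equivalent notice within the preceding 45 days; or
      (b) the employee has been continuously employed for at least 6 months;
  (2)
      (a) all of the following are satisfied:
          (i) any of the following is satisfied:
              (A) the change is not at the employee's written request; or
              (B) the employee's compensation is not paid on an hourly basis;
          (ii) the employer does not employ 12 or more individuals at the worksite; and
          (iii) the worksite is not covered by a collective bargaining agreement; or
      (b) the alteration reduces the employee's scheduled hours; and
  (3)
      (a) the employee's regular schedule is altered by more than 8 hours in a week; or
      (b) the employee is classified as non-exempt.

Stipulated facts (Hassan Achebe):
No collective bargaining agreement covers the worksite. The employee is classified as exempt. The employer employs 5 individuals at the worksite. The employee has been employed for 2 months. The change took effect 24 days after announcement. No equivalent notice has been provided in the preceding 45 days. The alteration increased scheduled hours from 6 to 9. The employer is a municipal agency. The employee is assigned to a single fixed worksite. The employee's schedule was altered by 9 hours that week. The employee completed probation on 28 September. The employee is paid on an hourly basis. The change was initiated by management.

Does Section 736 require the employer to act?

Yes — required.

(i) public agency — holds.
(A) not (fixed location) — fails.
(B) no recent notice — holds.
(ii): F OR T → true.
So (a) is satisfied (T AND T).
(b) tenure ≥ 6 mo. — not met.
(1): T OR F → true.
(A) not employee-requested — satisfied.
(B) not (hourly-paid) — fails.
(i) = T OR F = true.
(ii) not (≥ 12 at site) — holds.
(iii) no CBA — met.
(a): T AND T AND T → true.
(b) hours reduced — fails.
(2): T OR F → true.
(a) schedule shift > 8h — met.
(b) non-exempt — not satisfied.
(3) = T OR F = true.
Overall = T AND T AND T = true.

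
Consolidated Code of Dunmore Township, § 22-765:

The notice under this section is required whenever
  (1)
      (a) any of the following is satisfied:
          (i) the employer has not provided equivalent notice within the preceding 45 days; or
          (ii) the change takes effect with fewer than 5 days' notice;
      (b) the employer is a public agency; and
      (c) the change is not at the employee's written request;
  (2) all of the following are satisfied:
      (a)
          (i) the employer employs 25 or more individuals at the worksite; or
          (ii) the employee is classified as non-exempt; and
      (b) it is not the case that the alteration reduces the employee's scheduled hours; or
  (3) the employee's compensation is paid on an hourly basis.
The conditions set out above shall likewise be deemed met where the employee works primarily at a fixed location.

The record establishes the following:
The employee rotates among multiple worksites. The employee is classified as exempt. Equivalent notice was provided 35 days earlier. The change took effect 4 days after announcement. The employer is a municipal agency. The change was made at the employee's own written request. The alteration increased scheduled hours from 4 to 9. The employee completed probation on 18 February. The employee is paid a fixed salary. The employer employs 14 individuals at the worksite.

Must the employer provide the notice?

(i) no recent notice — fails.
(ii) < 5 days' notice — satisfied.
(a) = F OR T = true.
(b) public agency — holds.
(c) not employee-requested — not satisfied.
So (1) is not satisfied (T AND T AND F).
(i) ≥ 25 at site — not satisfied.
(ii) non-exempt — not satisfied.
(a) = F OR F = false.
(b) not (hours reduced) — holds.
So (2) is not satisfied (F AND T).
(3) hourly-paid — not satisfied.
So Overall is not satisfied (F OR F OR F).
Exception (fixed location) — not satisfied.
Result: main false OR exception false → false.

No — not required.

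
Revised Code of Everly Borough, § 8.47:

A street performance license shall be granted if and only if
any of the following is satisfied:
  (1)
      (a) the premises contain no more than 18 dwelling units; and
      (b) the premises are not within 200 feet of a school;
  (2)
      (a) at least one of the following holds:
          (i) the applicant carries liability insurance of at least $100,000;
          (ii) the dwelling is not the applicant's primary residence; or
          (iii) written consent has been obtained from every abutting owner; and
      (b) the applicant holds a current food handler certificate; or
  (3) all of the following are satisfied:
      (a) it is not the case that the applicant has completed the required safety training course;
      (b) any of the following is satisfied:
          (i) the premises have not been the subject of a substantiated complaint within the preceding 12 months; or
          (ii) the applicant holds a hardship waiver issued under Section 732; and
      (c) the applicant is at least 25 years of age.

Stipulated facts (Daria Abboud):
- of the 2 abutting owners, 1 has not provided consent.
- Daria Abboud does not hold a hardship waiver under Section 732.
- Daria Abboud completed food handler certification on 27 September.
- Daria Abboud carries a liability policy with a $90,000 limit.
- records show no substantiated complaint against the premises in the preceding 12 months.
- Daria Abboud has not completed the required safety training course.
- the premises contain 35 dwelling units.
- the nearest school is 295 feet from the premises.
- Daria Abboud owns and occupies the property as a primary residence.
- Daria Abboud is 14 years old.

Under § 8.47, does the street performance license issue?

(a) ≤ 18 units — not satisfied.
(b) ≥200 ft from school — holds.
(1) = F AND T = false.
(i) insurance ≥ $100,000 — not satisfied.
(ii) not (primary residence) — not met.
(iii) all abutters consent — fails.
(a) = F OR F OR F = false.
(b) food handler cert. — met.
(2): F AND T → false.
(a) not (safety training) — met.
(i) no complaint in 12 mo. — holds.
(ii) hardship waiver — fails.
So (b) is satisfied (T OR F).
(c) age ≥ 25 — not satisfied.
So (3) is not satisfied (T AND T AND F).
So Overall is not satisfied (F OR F OR F).

No — denied.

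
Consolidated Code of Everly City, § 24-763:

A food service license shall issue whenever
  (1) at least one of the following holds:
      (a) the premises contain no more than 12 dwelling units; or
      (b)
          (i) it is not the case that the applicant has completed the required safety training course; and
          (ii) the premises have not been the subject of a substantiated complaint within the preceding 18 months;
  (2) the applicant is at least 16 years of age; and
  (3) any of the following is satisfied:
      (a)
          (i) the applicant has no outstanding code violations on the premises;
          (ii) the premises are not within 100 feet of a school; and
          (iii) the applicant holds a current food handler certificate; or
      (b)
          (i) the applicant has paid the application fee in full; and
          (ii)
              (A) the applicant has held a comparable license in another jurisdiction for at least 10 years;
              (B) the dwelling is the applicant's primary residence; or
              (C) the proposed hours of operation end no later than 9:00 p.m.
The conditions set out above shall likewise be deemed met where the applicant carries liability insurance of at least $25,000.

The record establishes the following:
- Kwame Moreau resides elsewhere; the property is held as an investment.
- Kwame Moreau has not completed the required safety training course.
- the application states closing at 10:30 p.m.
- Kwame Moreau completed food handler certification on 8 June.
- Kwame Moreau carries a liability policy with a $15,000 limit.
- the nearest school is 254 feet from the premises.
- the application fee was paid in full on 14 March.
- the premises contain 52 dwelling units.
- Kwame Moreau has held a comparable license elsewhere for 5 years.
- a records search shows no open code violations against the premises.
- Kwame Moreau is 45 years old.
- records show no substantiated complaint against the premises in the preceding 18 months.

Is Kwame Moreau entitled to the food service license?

(a) ≤ 12 units — fails.
(i) not (safety training) — holds.
(ii) no complaint in 18 mo. — met.
(b): T AND T → true.
(1): F OR T → true.
(2) age ≥ 16 — met.
(i) no code violations — holds.
(ii) ≥100 ft from school — holds.
(iii) food handler cert. — holds.
(a): T AND T AND T → true.
(i) fee paid — satisfied.
(A) prior license ≥ 10 yr — not met.
(B) primary residence — not met.
(C) closes by 9 p.m. — fails.
(ii) = F OR F OR F = false.
So (b) is not satisfied (T AND F).
So (3) is satisfied (T OR F).
Overall = T AND T AND T = true.
Exception (insurance ≥ $25,000) — not satisfied.
Result: main true OR exception false → true.

Yes — granted.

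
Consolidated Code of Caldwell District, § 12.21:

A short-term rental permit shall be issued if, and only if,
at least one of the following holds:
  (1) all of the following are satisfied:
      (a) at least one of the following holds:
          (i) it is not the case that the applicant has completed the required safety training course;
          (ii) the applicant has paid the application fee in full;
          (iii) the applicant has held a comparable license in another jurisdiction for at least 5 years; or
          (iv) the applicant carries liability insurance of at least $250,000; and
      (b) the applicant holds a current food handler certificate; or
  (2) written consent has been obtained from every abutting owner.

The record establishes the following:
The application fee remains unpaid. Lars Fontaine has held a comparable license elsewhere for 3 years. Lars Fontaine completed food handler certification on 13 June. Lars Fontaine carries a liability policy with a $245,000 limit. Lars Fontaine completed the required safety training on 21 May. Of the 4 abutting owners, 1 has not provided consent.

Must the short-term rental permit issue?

No — denied.

(i) not (safety training) — fails.
(ii) fee paid — not met.
(iii) prior license ≥ 5 yr — fails.
(iv) insurance ≥ $250,000 — fails.
(a) = F OR F OR F OR F = false.
(b) food handler cert. — satisfied.
So (1) is not satisfied (F AND T).
(2) all abutters consent — not satisfied.
Overall: F OR F → false.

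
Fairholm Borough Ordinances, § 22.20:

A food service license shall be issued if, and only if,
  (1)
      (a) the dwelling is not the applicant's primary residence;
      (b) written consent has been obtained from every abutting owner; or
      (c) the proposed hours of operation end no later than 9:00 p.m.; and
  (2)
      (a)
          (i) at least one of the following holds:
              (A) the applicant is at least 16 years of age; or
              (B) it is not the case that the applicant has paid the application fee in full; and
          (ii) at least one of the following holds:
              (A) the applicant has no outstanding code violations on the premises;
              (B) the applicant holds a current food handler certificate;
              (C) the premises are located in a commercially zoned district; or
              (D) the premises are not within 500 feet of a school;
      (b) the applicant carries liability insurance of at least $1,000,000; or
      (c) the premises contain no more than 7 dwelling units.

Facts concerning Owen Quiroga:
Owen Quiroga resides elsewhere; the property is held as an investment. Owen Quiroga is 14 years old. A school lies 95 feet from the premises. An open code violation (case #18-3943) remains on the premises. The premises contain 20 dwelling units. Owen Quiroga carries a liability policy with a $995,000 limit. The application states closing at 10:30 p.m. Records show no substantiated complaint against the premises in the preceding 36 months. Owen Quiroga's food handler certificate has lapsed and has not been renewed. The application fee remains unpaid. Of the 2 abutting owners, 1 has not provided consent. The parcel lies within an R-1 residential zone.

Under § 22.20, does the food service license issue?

No — denied.

(a) not (primary residence) — holds.
(b) all abutters consent — fails.
(c) closes by 9 p.m. — not met.
(1) = T OR F OR F = true.
(A) age ≥ 16 — not satisfied.
(B) not (fee paid) — satisfied.
(i): F OR T → true.
(A) no code violations — not met.
(B) food handler cert. — not satisfied.
(C) commercially zoned — fails.
(D) ≥500 ft from school — not met.
So (ii) is not satisfied (F OR F OR F OR F).
(a): T AND F → false.
(b) insurance ≥ $1,000,000 — not met.
(c) ≤ 7 units — not satisfied.
So (2) is not satisfied (F OR F OR F).
Overall = T AND F = false.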